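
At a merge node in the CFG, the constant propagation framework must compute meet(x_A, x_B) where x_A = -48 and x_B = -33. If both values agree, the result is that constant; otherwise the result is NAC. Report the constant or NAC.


Meet operation: if both paths give the same constant, result is that constant; if they differ, result is NAC (not-a-constant).
Path A: -48, Path B: -33 -> differ
Result: not-a-constant -> NAC

NAC


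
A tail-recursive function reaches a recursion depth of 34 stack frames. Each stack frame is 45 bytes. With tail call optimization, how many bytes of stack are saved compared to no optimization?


Without TCO: 34 * 45 = 1530 bytes
With TCO: reuse 1 frame = 45 bytes
Savings = 1530 - 45 = 1485

1485


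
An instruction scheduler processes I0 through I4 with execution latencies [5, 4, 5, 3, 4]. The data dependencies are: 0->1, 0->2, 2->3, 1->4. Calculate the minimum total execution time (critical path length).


Compute longest path through dependency graph: dist(Ik) = max over predecessors of dist + latency(Ik).
dist(I0) = latency 5 = 5
dist(I1) = dist(I0) + 4 = 5 + 4 = 9
dist(I2) = dist(I0) + 5 = 5 + 5 = 10
dist(I3) = dist(I2) + 3 = 10 + 3 = 13
dist(I4) = dist(I1) + 4 = 9 + 4 = 13
Critical path = max dist = 13

13


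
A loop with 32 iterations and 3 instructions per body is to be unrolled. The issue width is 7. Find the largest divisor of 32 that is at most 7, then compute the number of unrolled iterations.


Largest divisor of 32 <= 7 is 4
New iterations = 32 / 4 = 8

8


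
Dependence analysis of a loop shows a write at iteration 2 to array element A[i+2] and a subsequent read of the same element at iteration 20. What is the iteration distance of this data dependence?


Distance = read iteration - write iteration
= 20 - 2 = 18

18


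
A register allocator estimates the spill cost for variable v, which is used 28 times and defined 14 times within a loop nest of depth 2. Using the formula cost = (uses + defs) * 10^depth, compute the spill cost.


uses + defs = 28 + 14 = 42
10^2 = 100
Spill cost = 42 * 100 = 4200

4200


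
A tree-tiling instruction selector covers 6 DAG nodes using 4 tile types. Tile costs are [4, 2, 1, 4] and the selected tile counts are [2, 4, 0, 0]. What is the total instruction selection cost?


Total cost = sum(count_i * cost_i)
= 2*4 + 4*2 + 0*1 + 0*4
= 16

16


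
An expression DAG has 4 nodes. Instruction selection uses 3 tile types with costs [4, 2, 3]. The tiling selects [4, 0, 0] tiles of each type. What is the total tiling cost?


Total cost = sum(count_i * cost_i)
= 4*4 + 0*2 + 0*3
= 16

16


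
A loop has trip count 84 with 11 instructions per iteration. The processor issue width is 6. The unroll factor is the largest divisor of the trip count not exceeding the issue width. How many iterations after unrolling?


Largest divisor of 84 <= 6 is 6
New iterations = 84 / 6 = 14

14


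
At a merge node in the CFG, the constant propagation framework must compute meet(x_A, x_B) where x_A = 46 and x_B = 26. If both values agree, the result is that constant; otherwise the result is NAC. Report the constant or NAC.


Meet operation: if both paths give the same constant, result is that constant; if they differ, result is NAC (not-a-constant).
Path A: 46, Path B: 26 -> differ
Result: not-a-constant -> NAC

NAC


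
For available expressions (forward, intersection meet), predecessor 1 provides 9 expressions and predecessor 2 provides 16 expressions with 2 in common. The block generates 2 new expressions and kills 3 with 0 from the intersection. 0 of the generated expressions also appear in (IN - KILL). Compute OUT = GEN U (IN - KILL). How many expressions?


IN = intersection of predecessors = 2
IN - KILL = 2 - 0 = 2
|OUT| = |GEN| + |IN - KILL| - |GEN ∩ (IN - KILL)| = 2 + 2 - 0 = 4

4


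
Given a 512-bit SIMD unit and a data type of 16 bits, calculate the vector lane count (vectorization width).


Width = SIMD bits / data type bits
= 512 / 16 = 32

32


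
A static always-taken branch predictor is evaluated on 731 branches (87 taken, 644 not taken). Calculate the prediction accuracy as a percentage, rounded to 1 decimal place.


Predictor: always-taken
Correct predictions = 87
Accuracy = 87 / 731 * 100 = 11.9%

11.9


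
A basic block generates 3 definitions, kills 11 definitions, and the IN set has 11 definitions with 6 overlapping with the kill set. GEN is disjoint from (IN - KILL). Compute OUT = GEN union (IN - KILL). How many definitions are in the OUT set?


IN - KILL: 11 - 6 = 5 surviving definitions
OUT = GEN + surviving = 3 + 5 = 8

8


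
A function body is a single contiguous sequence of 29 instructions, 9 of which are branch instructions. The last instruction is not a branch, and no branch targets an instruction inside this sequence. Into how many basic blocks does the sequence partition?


With no in-sequence branch targets, the leaders are the first instruction plus the instruction after each branch.
Number of basic blocks = branches + 1
= 9 + 1 = 10

10


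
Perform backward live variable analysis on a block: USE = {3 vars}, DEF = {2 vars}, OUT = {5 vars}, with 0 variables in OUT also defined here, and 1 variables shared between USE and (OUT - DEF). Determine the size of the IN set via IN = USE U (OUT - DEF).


OUT - DEF: 5 - 0 = 5
|IN| = |USE| + |OUT - DEF| - |USE ∩ (OUT - DEF)| = 3 + 5 - 1 = 7

7


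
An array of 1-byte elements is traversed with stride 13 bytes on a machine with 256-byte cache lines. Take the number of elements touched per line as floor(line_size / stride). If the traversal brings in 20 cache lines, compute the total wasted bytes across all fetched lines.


Elements per line = floor(256 / 13) = 19
Bytes used per line = 19 * 1 = 19
Wasted per line = 256 - 19 = 237
Total wasted = 237 * 20 = 4740

4740


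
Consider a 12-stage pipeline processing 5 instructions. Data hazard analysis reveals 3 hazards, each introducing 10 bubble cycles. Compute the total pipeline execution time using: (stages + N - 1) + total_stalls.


Base cycles = 12 + 5 - 1 = 16
Total stalls = 3 * 10 = 30
Total = 16 + 30 = 46

46


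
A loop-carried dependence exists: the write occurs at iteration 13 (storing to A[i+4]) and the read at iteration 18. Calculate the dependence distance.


Distance = read iteration - write iteration
= 18 - 13 = 5

5


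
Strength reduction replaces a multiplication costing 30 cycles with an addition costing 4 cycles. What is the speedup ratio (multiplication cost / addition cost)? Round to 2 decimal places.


Ratio = mult_cost / add_cost = 30 / 4 = 7.5

7.5


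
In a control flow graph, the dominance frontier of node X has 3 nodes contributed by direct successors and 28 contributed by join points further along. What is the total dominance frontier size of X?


DF(X) = direct successor contributions + join point contributions
= 3 + 28 = 31

31


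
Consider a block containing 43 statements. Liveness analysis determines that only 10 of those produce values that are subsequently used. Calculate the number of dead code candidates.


Dead code = total statements - live definitions
= 43 - 10 = 33

33


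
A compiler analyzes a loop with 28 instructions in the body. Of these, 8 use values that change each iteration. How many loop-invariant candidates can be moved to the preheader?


Invariant candidates = total - loop-dependent
= 28 - 8 = 20

20


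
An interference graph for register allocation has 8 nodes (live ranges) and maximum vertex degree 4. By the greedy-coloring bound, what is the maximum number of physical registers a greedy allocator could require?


Greedy coloring never needs more than (max_degree + 1) colors: when coloring a vertex, at most max_degree neighbors are already colored.
Upper bound = 4 + 1 = 5

5


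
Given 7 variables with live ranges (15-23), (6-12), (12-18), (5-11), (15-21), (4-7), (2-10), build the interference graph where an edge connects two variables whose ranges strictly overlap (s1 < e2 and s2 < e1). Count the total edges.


Check all pairs for overlapping intervals.
Two intervals (s1,e1) and (s2,e2) overlap if s1 < e2 and s2 < e1.
v0 (15-23) vs v1..v6: overlaps v2, v4 -> 2
v1 (6-12) vs v2..v6: overlaps v3, v5, v6 -> 3
v2 (12-18) vs v3..v6: overlaps v4 -> 1
v3 (5-11) vs v4..v6: overlaps v5, v6 -> 2
v4 (15-21) vs v5..v6: overlaps none -> 0
v5 (4-7) vs v6: overlaps v6 -> 1
Total overlapping pairs = 2 + 3 + 1 + 2 + 0 + 1 = 9

9


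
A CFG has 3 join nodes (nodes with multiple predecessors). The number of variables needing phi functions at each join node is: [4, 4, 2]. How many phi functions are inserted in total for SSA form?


Total phi functions = sum of phi functions at each join node
= 4 + 4 + 2 = 10

10


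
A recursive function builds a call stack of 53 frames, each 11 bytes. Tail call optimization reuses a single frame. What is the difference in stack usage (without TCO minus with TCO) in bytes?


Without TCO: 53 * 11 = 583 bytes
With TCO: reuse 1 frame = 11 bytes
Savings = 583 - 11 = 572

572


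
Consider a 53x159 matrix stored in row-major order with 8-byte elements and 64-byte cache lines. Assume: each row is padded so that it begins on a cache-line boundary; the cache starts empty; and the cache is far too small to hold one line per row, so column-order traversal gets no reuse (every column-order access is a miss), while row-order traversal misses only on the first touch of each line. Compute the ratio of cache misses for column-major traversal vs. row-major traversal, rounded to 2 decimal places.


Each row occupies 159 * 8 = 1272 bytes and starts on a line boundary, so it spans ceil(1272 / 64) = 20 cache lines.
Row-major traversal misses (one per line touched): 53 * ceil(159 * 8 / 64) = 1060
Column-major traversal misses (no reuse, every access misses): 53 * 159 = 8427
Ratio = 8427 / 1060 = 7.95

7.95


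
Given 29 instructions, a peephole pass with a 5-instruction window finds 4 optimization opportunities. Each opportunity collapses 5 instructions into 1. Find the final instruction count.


Each match removes 4 instructions.
Total removed = 4 * 4 = 16
Remaining = 29 - 16 = 13

13


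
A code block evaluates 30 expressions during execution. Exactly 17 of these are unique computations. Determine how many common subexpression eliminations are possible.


CSE count = total expressions - unique expressions
= 30 - 17 = 13

13


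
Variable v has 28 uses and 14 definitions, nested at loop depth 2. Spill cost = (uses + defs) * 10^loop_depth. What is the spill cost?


uses + defs = 28 + 14 = 42
10^2 = 100
Spill cost = 42 * 100 = 4200

4200


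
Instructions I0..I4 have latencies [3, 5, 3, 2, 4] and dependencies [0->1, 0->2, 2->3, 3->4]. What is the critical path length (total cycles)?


Compute longest path through dependency graph: dist(Ik) = max over predecessors of dist + latency(Ik).
dist(I0) = latency 3 = 3
dist(I1) = dist(I0) + 5 = 3 + 5 = 8
dist(I2) = dist(I0) + 3 = 3 + 3 = 6
dist(I3) = dist(I2) + 2 = 6 + 2 = 8
dist(I4) = dist(I3) + 4 = 8 + 4 = 12
Critical path = max dist = 12

12


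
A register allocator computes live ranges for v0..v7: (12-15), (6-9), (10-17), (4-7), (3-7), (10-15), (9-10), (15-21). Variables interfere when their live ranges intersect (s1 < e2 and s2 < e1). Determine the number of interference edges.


Check all pairs for overlapping intervals.
Two intervals (s1,e1) and (s2,e2) overlap if s1 < e2 and s2 < e1.
v0 (12-15) vs v1..v7: overlaps v2, v5 -> 2
v1 (6-9) vs v2..v7: overlaps v3, v4 -> 2
v2 (10-17) vs v3..v7: overlaps v5, v7 -> 2
v3 (4-7) vs v4..v7: overlaps v4 -> 1
v4 (3-7) vs v5..v7: overlaps none -> 0
v5 (10-15) vs v6..v7: overlaps none -> 0
v6 (9-10) vs v7: overlaps none -> 0
Total overlapping pairs = 2 + 2 + 2 + 1 + 0 + 0 + 0 = 7

7


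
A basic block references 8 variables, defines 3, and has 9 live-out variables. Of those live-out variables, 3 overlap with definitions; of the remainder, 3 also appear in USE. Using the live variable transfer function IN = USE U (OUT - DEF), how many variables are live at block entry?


OUT - DEF: 9 - 3 = 6
|IN| = |USE| + |OUT - DEF| - |USE ∩ (OUT - DEF)| = 8 + 6 - 3 = 11

11


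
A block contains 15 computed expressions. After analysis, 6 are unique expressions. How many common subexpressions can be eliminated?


CSE count = total expressions - unique expressions
= 15 - 6 = 9

9


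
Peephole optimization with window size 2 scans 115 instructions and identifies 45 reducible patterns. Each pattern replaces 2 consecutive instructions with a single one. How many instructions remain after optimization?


Each match removes 1 instructions.
Total removed = 45 * 1 = 45
Remaining = 115 - 45 = 70

70


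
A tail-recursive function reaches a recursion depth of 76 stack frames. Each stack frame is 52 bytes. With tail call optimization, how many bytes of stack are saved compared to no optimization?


Without TCO: 76 * 52 = 3952 bytes
With TCO: reuse 1 frame = 52 bytes
Savings = 3952 - 52 = 3900

3900


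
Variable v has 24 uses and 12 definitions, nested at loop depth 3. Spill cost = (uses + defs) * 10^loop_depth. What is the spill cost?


uses + defs = 24 + 12 = 36
10^3 = 1000
Spill cost = 36 * 1000 = 36000

36000


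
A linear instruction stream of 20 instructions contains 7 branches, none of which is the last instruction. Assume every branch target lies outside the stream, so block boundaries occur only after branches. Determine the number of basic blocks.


With no in-sequence branch targets, the leaders are the first instruction plus the instruction after each branch.
Number of basic blocks = branches + 1
= 7 + 1 = 8

8


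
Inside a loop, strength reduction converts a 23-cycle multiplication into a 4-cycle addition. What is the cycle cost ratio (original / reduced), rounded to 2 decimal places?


Ratio = mult_cost / add_cost = 23 / 4 = 5.75

5.75


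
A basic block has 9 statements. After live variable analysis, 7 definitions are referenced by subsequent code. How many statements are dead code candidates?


Dead code = total statements - live definitions
= 9 - 7 = 2

2


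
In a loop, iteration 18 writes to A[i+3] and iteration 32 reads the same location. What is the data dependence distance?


Distance = read iteration - write iteration
= 32 - 18 = 14

14


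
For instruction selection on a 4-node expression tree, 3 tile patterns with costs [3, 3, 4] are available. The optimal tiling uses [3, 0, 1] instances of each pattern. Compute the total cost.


Total cost = sum(count_i * cost_i)
= 3*3 + 0*3 + 1*4
= 13

13


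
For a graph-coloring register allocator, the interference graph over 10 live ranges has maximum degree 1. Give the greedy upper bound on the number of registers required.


Greedy coloring never needs more than (max_degree + 1) colors: when coloring a vertex, at most max_degree neighbors are already colored.
Upper bound = 1 + 1 = 2

2


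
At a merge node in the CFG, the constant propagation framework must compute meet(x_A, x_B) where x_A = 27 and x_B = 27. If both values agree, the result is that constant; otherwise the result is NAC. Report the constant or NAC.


Meet operation: if both paths give the same constant, result is that constant; if they differ, result is NAC (not-a-constant).
Path A: 27, Path B: 27 -> equal
Result: constant -> 27

27


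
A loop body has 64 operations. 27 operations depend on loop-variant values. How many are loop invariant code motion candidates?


Invariant candidates = total - loop-dependent
= 64 - 27 = 37

37


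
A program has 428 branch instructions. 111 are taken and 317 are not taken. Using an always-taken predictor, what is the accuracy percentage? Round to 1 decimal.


Predictor: always-taken
Correct predictions = 111
Accuracy = 111 / 428 * 100 = 25.9%

25.9


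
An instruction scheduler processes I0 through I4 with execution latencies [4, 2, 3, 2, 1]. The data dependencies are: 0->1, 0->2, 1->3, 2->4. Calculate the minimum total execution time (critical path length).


Compute longest path through dependency graph: dist(Ik) = max over predecessors of dist + latency(Ik).
dist(I0) = latency 4 = 4
dist(I1) = dist(I0) + 2 = 4 + 2 = 6
dist(I2) = dist(I0) + 3 = 4 + 3 = 7
dist(I3) = dist(I1) + 2 = 6 + 2 = 8
dist(I4) = dist(I2) + 1 = 7 + 1 = 8
Critical path = max dist = 8

8


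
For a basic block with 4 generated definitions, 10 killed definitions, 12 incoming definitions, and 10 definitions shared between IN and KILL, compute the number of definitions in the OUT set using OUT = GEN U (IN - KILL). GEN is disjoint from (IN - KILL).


IN - KILL: 12 - 10 = 2 surviving definitions
OUT = GEN + surviving = 4 + 2 = 6

6


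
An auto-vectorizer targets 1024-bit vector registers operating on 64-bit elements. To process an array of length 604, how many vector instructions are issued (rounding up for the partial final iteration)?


Width = 1024 / 64 = 16 elements per vector op
Iterations = ceil(604 / 16) = 38

38


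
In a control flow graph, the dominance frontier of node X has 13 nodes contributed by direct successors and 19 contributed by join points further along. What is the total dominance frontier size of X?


DF(X) = direct successor contributions + join point contributions
= 13 + 19 = 32

32


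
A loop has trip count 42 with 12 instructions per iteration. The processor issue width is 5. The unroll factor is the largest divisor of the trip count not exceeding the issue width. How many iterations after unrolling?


Largest divisor of 42 <= 5 is 3
New iterations = 42 / 3 = 14

14


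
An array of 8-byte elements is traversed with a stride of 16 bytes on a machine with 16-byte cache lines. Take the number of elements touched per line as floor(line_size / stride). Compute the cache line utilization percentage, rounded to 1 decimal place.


Elements per cache line = floor(16 / 16) = 1
Bytes used = 1 * 8 = 8
Utilization = 8 / 16 * 100 = 50.0%

50.0


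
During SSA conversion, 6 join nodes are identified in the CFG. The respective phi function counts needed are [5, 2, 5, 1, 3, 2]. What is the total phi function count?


Total phi functions = sum of phi functions at each join node
= 5 + 2 + 5 + 1 + 3 + 2 = 18

18


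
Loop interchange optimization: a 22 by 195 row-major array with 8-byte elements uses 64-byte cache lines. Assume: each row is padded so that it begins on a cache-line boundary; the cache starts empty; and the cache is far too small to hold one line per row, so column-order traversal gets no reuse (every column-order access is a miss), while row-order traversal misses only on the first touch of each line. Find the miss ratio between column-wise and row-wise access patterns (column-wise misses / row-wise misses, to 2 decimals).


Each row occupies 195 * 8 = 1560 bytes and starts on a line boundary, so it spans ceil(1560 / 64) = 25 cache lines.
Row-major traversal misses (one per line touched): 22 * ceil(195 * 8 / 64) = 550
Column-major traversal misses (no reuse, every access misses): 22 * 195 = 4290
Ratio = 4290 / 550 = 7.8

7.8


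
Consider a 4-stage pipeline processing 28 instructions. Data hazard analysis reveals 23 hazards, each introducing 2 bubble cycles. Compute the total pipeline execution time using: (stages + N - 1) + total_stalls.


Base cycles = 4 + 28 - 1 = 31
Total stalls = 23 * 2 = 46
Total = 31 + 46 = 77

77


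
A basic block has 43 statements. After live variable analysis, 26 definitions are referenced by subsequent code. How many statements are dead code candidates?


Dead code = total statements - live definitions
= 43 - 26 = 17

17


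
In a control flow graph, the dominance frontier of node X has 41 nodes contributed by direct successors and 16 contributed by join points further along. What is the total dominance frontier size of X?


DF(X) = direct successor contributions + join point contributions
= 41 + 16 = 57

57


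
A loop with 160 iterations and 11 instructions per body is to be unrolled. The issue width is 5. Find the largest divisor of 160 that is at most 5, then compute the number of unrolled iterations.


Largest divisor of 160 <= 5 is 5
New iterations = 160 / 5 = 32

32


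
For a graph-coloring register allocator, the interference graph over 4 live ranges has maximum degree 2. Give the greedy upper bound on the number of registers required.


Greedy coloring never needs more than (max_degree + 1) colors: when coloring a vertex, at most max_degree neighbors are already colored.
Upper bound = 2 + 1 = 3

3


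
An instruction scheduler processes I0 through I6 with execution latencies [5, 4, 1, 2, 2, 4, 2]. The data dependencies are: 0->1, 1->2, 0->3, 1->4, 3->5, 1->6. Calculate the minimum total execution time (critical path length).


Compute longest path through dependency graph: dist(Ik) = max over predecessors of dist + latency(Ik).
dist(I0) = latency 5 = 5
dist(I1) = dist(I0) + 4 = 5 + 4 = 9
dist(I2) = dist(I1) + 1 = 9 + 1 = 10
dist(I3) = dist(I0) + 2 = 5 + 2 = 7
dist(I4) = dist(I1) + 2 = 9 + 2 = 11
dist(I5) = dist(I3) + 4 = 7 + 4 = 11
dist(I6) = dist(I1) + 2 = 9 + 2 = 11
Critical path = max dist = 11

11


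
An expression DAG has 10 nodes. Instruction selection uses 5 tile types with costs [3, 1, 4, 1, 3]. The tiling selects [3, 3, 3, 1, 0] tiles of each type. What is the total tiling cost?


Total cost = sum(count_i * cost_i)
= 3*3 + 3*1 + 3*4 + 1*1 + 0*3
= 25

25


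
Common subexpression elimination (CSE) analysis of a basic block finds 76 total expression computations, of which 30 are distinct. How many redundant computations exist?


CSE count = total expressions - unique expressions
= 76 - 30 = 46

46


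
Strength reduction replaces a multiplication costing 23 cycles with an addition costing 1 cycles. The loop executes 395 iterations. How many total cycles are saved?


Per-iteration saving = 23 - 1 = 22
Total saved = 395 * 22 = 8690

8690


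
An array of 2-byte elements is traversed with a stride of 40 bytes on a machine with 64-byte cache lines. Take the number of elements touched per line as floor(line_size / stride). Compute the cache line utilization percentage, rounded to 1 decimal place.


Elements per cache line = floor(64 / 40) = 1
Bytes used = 1 * 2 = 2
Utilization = 2 / 64 * 100 = 3.1%

3.1


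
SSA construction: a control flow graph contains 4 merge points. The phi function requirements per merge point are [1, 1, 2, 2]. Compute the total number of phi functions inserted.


Total phi functions = sum of phi functions at each join node
= 1 + 1 + 2 + 2 = 6

6


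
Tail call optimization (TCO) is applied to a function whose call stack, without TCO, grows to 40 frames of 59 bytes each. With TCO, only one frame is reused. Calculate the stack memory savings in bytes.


Without TCO: 40 * 59 = 2360 bytes
With TCO: reuse 1 frame = 59 bytes
Savings = 2360 - 59 = 2301

2301


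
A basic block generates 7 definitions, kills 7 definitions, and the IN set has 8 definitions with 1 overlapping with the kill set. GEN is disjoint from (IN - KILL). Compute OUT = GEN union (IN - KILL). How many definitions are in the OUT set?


IN - KILL: 8 - 1 = 7 surviving definitions
OUT = GEN + surviving = 7 + 7 = 14

14


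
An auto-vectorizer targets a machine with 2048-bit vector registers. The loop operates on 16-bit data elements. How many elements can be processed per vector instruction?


Width = SIMD bits / data type bits
= 2048 / 16 = 128

128


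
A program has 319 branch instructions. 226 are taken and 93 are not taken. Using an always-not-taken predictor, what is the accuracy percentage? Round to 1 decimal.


Predictor: always-not-taken
Correct predictions = 93
Accuracy = 93 / 319 * 100 = 29.2%

29.2


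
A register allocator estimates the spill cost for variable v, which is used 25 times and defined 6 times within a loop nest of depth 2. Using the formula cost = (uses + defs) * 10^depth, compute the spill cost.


uses + defs = 25 + 6 = 31
10^2 = 100
Spill cost = 31 * 100 = 3100

3100


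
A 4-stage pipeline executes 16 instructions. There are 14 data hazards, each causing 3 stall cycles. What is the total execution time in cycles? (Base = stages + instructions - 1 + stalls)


Base cycles = 4 + 16 - 1 = 19
Total stalls = 14 * 3 = 42
Total = 19 + 42 = 61

61


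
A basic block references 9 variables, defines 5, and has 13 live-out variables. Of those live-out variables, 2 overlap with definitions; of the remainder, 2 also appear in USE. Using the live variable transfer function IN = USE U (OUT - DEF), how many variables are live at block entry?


OUT - DEF: 13 - 2 = 11
|IN| = |USE| + |OUT - DEF| - |USE ∩ (OUT - DEF)| = 9 + 11 - 2 = 18

18


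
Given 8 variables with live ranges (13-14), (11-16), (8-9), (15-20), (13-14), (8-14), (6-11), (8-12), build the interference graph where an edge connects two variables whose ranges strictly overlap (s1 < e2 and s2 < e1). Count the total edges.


Check all pairs for overlapping intervals.
Two intervals (s1,e1) and (s2,e2) overlap if s1 < e2 and s2 < e1.
v0 (13-14) vs v1..v7: overlaps v1, v4, v5 -> 3
v1 (11-16) vs v2..v7: overlaps v3, v4, v5, v7 -> 4
v2 (8-9) vs v3..v7: overlaps v5, v6, v7 -> 3
v3 (15-20) vs v4..v7: overlaps none -> 0
v4 (13-14) vs v5..v7: overlaps v5 -> 1
v5 (8-14) vs v6..v7: overlaps v6, v7 -> 2
v6 (6-11) vs v7: overlaps v7 -> 1
Total overlapping pairs = 3 + 4 + 3 + 0 + 1 + 2 + 1 = 14

14


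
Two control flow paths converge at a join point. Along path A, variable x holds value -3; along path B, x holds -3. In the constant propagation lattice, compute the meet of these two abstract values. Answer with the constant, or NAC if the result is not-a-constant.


Meet operation: if both paths give the same constant, result is that constant; if they differ, result is NAC (not-a-constant).
Path A: -3, Path B: -3 -> equal
Result: constant -> -3

-3


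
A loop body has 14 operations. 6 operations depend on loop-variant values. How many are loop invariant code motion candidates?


Invariant candidates = total - loop-dependent
= 14 - 6 = 8

8


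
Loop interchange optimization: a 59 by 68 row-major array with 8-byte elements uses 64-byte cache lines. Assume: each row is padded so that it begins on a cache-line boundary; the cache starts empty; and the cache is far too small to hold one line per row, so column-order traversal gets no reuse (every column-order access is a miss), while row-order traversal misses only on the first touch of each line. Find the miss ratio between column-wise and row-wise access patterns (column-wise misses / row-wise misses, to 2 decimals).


Each row occupies 68 * 8 = 544 bytes and starts on a line boundary, so it spans ceil(544 / 64) = 9 cache lines.
Row-major traversal misses (one per line touched): 59 * ceil(68 * 8 / 64) = 531
Column-major traversal misses (no reuse, every access misses): 59 * 68 = 4012
Ratio = 4012 / 531 = 7.56

7.56


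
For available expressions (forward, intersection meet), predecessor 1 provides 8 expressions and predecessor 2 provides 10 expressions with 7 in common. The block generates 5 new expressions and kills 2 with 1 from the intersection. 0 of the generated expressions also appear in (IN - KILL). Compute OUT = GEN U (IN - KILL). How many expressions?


IN = intersection of predecessors = 7
IN - KILL = 7 - 1 = 6
|OUT| = |GEN| + |IN - KILL| - |GEN ∩ (IN - KILL)| = 5 + 6 - 0 = 11

11


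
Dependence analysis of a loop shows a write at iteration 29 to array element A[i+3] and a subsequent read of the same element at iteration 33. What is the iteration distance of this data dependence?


Distance = read iteration - write iteration
= 33 - 29 = 4

4


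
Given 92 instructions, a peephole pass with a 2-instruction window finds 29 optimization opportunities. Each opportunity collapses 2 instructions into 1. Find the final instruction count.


Each match removes 1 instructions.
Total removed = 29 * 1 = 29
Remaining = 92 - 29 = 63

63


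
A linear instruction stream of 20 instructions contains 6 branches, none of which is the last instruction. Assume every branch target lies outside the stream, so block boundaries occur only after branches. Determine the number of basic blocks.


With no in-sequence branch targets, the leaders are the first instruction plus the instruction after each branch.
Number of basic blocks = branches + 1
= 6 + 1 = 7

7


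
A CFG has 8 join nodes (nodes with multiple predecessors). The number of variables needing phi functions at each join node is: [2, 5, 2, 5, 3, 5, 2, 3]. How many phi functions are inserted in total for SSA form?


Total phi functions = sum of phi functions at each join node
= 2 + 5 + 2 + 5 + 3 + 5 + 2 + 3 = 27

27


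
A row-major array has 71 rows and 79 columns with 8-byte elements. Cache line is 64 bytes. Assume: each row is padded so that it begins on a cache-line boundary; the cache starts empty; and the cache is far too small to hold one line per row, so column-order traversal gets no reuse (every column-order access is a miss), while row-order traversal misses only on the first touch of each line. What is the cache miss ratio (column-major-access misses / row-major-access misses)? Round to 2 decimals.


Each row occupies 79 * 8 = 632 bytes and starts on a line boundary, so it spans ceil(632 / 64) = 10 cache lines.
Row-major traversal misses (one per line touched): 71 * ceil(79 * 8 / 64) = 710
Column-major traversal misses (no reuse, every access misses): 71 * 79 = 5609
Ratio = 5609 / 710 = 7.9

7.9


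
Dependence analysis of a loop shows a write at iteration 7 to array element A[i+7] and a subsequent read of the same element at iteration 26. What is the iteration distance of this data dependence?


Distance = read iteration - write iteration
= 26 - 7 = 19

19


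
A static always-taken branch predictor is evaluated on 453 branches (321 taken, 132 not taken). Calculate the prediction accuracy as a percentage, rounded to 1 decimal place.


Predictor: always-taken
Correct predictions = 321
Accuracy = 321 / 453 * 100 = 70.9%

70.9


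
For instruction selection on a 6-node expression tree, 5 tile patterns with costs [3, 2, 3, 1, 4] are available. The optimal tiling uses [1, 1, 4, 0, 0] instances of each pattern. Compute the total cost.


Total cost = sum(count_i * cost_i)
= 1*3 + 1*2 + 4*3 + 0*1 + 0*4
= 17

17


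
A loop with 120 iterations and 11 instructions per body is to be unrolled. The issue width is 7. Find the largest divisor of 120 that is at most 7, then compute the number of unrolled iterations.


Largest divisor of 120 <= 7 is 6
New iterations = 120 / 6 = 20

20


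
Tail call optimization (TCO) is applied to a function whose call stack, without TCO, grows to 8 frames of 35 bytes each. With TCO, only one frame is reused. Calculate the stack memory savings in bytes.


Without TCO: 8 * 35 = 280 bytes
With TCO: reuse 1 frame = 35 bytes
Savings = 280 - 35 = 245

245


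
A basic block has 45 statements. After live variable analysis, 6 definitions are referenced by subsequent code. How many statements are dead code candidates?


Dead code = total statements - live definitions
= 45 - 6 = 39

39


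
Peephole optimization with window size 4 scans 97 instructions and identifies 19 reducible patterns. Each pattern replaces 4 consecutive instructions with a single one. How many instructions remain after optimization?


Each match removes 3 instructions.
Total removed = 19 * 3 = 57
Remaining = 97 - 57 = 40

40


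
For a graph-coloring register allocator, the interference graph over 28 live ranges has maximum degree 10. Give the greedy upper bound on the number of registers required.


Greedy coloring never needs more than (max_degree + 1) colors: when coloring a vertex, at most max_degree neighbors are already colored.
Upper bound = 10 + 1 = 11

11


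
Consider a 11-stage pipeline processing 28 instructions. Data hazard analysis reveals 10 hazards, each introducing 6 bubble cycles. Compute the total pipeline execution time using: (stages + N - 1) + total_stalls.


Base cycles = 11 + 28 - 1 = 38
Total stalls = 10 * 6 = 60
Total = 38 + 60 = 98

98


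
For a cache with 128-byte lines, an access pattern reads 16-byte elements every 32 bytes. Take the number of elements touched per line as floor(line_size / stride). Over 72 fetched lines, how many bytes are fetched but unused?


Elements per line = floor(128 / 32) = 4
Bytes used per line = 4 * 16 = 64
Wasted per line = 128 - 64 = 64
Total wasted = 64 * 72 = 4608

4608


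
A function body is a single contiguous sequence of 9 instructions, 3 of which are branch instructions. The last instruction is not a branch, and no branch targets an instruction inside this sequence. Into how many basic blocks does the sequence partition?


With no in-sequence branch targets, the leaders are the first instruction plus the instruction after each branch.
Number of basic blocks = branches + 1
= 3 + 1 = 4

4


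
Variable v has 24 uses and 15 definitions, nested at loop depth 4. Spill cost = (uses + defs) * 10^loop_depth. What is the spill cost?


uses + defs = 24 + 15 = 39
10^4 = 10000
Spill cost = 39 * 10000 = 390000

390000


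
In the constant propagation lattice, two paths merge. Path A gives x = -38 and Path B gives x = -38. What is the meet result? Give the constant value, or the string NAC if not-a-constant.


Meet operation: if both paths give the same constant, result is that constant; if they differ, result is NAC (not-a-constant).
Path A: -38, Path B: -38 -> equal
Result: constant -> -38

-38


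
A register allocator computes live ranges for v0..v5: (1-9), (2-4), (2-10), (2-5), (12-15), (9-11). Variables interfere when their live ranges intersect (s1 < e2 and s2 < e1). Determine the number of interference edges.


Check all pairs for overlapping intervals.
Two intervals (s1,e1) and (s2,e2) overlap if s1 < e2 and s2 < e1.
v0 (1-9) vs v1..v5: overlaps v1, v2, v3 -> 3
v1 (2-4) vs v2..v5: overlaps v2, v3 -> 2
v2 (2-10) vs v3..v5: overlaps v3, v5 -> 2
v3 (2-5) vs v4..v5: overlaps none -> 0
v4 (12-15) vs v5: overlaps none -> 0
Total overlapping pairs = 3 + 2 + 2 + 0 + 0 = 7

7


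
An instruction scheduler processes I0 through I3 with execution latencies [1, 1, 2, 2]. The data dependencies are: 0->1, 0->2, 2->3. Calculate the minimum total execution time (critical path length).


Compute longest path through dependency graph: dist(Ik) = max over predecessors of dist + latency(Ik).
dist(I0) = latency 1 = 1
dist(I1) = dist(I0) + 1 = 1 + 1 = 2
dist(I2) = dist(I0) + 2 = 1 + 2 = 3
dist(I3) = dist(I2) + 2 = 3 + 2 = 5
Critical path = max dist = 5

5


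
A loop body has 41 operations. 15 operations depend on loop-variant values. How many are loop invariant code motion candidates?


Invariant candidates = total - loop-dependent
= 41 - 15 = 26

26


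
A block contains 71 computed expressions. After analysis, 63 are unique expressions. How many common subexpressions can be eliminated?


CSE count = total expressions - unique expressions
= 71 - 63 = 8

8


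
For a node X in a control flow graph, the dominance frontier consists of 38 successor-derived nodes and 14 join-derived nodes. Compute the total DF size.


DF(X) = direct successor contributions + join point contributions
= 38 + 14 = 52

52


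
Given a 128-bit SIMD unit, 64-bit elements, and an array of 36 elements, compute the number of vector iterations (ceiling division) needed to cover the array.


Width = 128 / 64 = 2 elements per vector op
Iterations = ceil(36 / 2) = 18

18


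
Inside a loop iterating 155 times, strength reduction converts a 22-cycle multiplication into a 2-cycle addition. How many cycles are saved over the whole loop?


Per-iteration saving = 22 - 2 = 20
Total saved = 155 * 20 = 3100

3100


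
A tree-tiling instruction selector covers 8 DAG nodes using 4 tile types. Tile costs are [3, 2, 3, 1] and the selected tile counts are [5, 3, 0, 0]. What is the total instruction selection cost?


Total cost = sum(count_i * cost_i)
= 5*3 + 3*2 + 0*3 + 0*1
= 21

21


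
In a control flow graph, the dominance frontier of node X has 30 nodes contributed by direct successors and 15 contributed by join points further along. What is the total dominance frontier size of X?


DF(X) = direct successor contributions + join point contributions
= 30 + 15 = 45

45


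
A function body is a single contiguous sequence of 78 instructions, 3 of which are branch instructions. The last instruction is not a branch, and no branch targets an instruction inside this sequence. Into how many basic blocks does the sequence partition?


With no in-sequence branch targets, the leaders are the first instruction plus the instruction after each branch.
Number of basic blocks = branches + 1
= 3 + 1 = 4

4


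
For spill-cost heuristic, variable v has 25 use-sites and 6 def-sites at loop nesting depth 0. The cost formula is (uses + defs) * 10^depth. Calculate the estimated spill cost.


uses + defs = 25 + 6 = 31
10^0 = 1
Spill cost = 31 * 1 = 31

31


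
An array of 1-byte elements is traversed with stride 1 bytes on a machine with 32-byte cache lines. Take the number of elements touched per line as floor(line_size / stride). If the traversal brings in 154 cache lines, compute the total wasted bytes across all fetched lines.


Elements per line = floor(32 / 1) = 32
Bytes used per line = 32 * 1 = 32
Wasted per line = 32 - 32 = 0
Total wasted = 0 * 154 = 0

0


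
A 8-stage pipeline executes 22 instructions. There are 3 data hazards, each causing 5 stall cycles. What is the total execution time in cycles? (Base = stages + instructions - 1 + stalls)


Base cycles = 8 + 22 - 1 = 29
Total stalls = 3 * 5 = 15
Total = 29 + 15 = 44

44


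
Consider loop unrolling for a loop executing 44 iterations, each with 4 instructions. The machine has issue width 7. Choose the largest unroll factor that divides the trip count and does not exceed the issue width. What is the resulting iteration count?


Largest divisor of 44 <= 7 is 4
New iterations = 44 / 4 = 11

11


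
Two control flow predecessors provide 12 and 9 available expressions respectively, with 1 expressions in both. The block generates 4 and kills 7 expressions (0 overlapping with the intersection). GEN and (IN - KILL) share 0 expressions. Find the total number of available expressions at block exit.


IN = intersection of predecessors = 1
IN - KILL = 1 - 0 = 1
|OUT| = |GEN| + |IN - KILL| - |GEN ∩ (IN - KILL)| = 4 + 1 - 0 = 5

5


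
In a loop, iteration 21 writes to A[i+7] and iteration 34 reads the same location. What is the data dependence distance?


Distance = read iteration - write iteration
= 34 - 21 = 13

13


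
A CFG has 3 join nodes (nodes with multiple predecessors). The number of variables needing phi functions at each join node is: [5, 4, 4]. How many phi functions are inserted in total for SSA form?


Total phi functions = sum of phi functions at each join node
= 5 + 4 + 4 = 13

13


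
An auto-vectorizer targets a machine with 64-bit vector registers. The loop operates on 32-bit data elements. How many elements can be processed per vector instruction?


Width = SIMD bits / data type bits
= 64 / 32 = 2

2


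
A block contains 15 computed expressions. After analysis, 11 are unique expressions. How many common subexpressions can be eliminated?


CSE count = total expressions - unique expressions
= 15 - 11 = 4

4


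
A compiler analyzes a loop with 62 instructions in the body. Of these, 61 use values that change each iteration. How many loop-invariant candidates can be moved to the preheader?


Invariant candidates = total - loop-dependent
= 62 - 61 = 1

1


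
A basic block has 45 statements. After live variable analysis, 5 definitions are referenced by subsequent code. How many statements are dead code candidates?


Dead code = total statements - live definitions
= 45 - 5 = 40

40
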